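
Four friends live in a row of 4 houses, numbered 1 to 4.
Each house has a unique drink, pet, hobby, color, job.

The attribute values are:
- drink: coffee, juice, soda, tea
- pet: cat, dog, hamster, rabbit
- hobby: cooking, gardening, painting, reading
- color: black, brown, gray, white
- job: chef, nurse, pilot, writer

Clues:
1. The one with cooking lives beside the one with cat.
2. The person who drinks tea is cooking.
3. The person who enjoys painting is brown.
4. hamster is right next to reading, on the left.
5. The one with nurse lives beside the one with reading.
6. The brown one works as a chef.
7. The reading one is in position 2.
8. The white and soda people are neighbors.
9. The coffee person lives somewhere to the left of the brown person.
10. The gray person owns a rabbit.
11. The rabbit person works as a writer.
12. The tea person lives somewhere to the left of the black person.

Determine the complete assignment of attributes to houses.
Solution:

House | Drink | Pet | Hobby | Color | Job
-----------------------------------------
  1   | tea | hamster | cooking | white | nurse
  2   | soda | cat | reading | black | pilot
  3   | coffee | rabbit | gardening | gray | writer
  4   | juice | dog | painting | brown | chef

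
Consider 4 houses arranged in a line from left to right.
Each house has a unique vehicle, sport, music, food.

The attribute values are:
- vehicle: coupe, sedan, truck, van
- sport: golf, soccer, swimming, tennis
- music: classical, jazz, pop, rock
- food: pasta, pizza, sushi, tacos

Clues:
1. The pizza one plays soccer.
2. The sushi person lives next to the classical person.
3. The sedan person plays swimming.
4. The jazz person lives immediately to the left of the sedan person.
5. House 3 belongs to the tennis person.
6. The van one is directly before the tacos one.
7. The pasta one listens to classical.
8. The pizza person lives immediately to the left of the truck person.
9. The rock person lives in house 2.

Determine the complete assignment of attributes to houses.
Solution:

House | Vehicle | Sport | Music | Food
--------------------------------------
  1   | van | soccer | pop | pizza
  2   | truck | golf | rock | tacos
  3   | coupe | tennis | jazz | sushi
  4   | sedan | swimming | classical | pasta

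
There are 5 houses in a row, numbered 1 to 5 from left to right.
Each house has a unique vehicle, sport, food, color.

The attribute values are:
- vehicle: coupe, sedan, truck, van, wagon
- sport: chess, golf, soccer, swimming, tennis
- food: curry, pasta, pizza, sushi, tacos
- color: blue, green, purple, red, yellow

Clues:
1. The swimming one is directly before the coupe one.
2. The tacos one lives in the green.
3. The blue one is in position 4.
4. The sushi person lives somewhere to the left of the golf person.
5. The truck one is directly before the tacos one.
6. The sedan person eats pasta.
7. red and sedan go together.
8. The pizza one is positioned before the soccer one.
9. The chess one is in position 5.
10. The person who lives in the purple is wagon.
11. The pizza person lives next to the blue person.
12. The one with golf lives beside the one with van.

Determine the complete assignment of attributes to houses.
Solution:

House | Vehicle | Sport | Food | Color
--------------------------------------
  1   | truck | swimming | sushi | yellow
  2   | coupe | tennis | tacos | green
  3   | wagon | golf | pizza | purple
  4   | van | soccer | curry | blue
  5   | sedan | chess | pasta | red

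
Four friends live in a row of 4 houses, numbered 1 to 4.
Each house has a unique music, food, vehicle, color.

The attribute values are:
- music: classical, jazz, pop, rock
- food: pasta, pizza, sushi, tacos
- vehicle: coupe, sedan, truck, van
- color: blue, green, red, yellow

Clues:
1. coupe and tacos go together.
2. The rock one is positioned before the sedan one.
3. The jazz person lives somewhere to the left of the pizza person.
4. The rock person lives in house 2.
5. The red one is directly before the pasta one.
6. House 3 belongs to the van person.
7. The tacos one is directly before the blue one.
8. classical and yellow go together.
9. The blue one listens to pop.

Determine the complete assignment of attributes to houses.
Solution:

House | Music | Food | Vehicle | Color
--------------------------------------
  1   | jazz | sushi | truck | green
  2   | rock | tacos | coupe | red
  3   | pop | pasta | van | blue
  4   | classical | pizza | sedan | yellow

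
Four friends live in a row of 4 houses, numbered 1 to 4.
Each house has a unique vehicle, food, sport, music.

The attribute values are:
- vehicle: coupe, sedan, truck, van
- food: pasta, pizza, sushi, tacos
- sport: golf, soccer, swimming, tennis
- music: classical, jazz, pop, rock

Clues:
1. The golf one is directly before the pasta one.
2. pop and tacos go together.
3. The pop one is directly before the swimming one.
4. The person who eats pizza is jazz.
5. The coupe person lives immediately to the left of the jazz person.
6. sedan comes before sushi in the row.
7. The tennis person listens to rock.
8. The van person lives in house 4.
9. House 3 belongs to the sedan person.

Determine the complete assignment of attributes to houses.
Solution:

House | Vehicle | Food | Sport | Music
--------------------------------------
  1   | truck | tacos | golf | pop
  2   | coupe | pasta | swimming | classical
  3   | sedan | pizza | soccer | jazz
  4   | van | sushi | tennis | rock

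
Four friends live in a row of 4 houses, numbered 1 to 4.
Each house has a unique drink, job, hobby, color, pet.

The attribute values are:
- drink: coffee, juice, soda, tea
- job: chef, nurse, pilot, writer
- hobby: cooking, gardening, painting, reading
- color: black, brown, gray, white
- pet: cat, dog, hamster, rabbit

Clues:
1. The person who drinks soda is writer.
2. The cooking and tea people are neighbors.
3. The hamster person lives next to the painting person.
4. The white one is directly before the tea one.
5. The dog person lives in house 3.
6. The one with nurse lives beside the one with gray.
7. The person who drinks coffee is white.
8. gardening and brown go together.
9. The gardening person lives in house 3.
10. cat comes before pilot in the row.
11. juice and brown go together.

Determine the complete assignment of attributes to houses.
Solution:

House | Drink | Job | Hobby | Color | Pet
-----------------------------------------
  1   | coffee | nurse | cooking | white | hamster
  2   | tea | chef | painting | gray | cat
  3   | juice | pilot | gardening | brown | dog
  4   | soda | writer | reading | black | rabbit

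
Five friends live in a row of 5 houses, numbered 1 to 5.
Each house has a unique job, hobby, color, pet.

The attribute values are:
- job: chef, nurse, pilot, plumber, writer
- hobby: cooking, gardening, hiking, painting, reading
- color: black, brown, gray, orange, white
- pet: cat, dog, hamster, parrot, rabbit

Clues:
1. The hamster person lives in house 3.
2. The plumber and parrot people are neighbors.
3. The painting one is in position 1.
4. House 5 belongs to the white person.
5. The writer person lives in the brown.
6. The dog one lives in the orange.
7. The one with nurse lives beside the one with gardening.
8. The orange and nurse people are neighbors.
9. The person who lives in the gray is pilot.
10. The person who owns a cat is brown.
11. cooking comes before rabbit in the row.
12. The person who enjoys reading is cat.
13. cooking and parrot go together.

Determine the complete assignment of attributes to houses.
Solution:

House | Job | Hobby | Color | Pet
---------------------------------
  1   | plumber | painting | orange | dog
  2   | nurse | cooking | black | parrot
  3   | pilot | gardening | gray | hamster
  4   | writer | reading | brown | cat
  5   | chef | hiking | white | rabbit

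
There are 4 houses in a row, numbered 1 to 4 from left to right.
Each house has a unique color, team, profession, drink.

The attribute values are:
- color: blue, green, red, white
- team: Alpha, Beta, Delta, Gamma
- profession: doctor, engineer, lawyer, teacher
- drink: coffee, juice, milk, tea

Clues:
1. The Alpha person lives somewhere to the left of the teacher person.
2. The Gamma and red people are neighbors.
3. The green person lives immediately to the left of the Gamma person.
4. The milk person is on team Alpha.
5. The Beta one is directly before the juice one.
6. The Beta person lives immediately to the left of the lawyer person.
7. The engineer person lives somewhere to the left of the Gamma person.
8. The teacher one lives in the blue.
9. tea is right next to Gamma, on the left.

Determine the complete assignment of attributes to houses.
Solution:

House | Color | Team | Profession | Drink
-----------------------------------------
  1   | green | Beta | engineer | tea
  2   | white | Gamma | lawyer | juice
  3   | red | Alpha | doctor | milk
  4   | blue | Delta | teacher | coffee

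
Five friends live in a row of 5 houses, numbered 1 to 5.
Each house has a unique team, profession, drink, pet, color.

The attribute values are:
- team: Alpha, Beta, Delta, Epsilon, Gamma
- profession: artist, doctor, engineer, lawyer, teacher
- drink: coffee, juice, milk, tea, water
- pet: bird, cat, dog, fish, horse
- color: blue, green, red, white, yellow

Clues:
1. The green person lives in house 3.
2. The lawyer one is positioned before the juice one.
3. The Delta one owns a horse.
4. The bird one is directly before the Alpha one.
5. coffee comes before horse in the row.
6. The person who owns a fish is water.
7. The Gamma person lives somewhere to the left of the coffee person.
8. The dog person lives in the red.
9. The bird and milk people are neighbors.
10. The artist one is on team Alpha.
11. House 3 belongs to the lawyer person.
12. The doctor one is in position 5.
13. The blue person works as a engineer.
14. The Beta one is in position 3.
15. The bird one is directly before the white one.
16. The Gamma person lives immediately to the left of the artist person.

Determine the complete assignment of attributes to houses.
Solution:

House | Team | Profession | Drink | Pet | Color
-----------------------------------------------
  1   | Gamma | engineer | tea | bird | blue
  2   | Alpha | artist | milk | cat | white
  3   | Beta | lawyer | water | fish | green
  4   | Epsilon | teacher | coffee | dog | red
  5   | Delta | doctor | juice | horse | yellow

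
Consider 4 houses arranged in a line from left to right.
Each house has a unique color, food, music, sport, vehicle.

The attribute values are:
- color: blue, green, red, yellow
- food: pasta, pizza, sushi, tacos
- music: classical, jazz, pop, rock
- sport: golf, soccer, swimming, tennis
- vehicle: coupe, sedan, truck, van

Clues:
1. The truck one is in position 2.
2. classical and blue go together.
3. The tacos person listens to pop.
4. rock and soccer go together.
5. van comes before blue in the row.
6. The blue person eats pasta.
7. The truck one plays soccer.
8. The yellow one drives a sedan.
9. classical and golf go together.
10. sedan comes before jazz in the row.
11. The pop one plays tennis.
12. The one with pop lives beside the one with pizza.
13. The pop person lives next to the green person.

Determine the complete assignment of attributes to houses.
Solution:

House | Color | Food | Music | Sport | Vehicle
----------------------------------------------
  1   | yellow | tacos | pop | tennis | sedan
  2   | green | pizza | rock | soccer | truck
  3   | red | sushi | jazz | swimming | van
  4   | blue | pasta | classical | golf | coupe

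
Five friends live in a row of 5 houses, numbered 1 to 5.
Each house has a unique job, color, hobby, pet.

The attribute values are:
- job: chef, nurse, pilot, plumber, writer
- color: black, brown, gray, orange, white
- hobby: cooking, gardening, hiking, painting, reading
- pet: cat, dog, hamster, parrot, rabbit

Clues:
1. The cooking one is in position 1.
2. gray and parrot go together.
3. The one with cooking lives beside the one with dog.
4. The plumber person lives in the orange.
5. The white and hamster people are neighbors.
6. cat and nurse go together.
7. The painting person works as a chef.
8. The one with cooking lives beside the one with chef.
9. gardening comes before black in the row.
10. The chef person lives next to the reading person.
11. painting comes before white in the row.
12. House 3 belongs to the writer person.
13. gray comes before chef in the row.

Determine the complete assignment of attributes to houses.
Solution:

House | Job | Color | Hobby | Pet
---------------------------------
  1   | pilot | gray | cooking | parrot
  2   | chef | brown | painting | dog
  3   | writer | white | reading | rabbit
  4   | plumber | orange | gardening | hamster
  5   | nurse | black | hiking | cat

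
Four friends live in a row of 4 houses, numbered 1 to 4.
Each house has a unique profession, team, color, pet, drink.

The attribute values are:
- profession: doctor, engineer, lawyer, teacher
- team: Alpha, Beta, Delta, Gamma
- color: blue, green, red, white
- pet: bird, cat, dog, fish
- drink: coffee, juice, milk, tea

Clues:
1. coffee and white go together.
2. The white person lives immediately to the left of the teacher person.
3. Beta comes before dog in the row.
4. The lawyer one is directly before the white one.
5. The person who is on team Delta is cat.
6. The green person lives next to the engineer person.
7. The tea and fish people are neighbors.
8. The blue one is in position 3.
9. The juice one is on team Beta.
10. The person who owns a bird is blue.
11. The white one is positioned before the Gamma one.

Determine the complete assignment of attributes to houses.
Solution:

House | Profession | Team | Color | Pet | Drink
-----------------------------------------------
  1   | lawyer | Delta | green | cat | tea
  2   | engineer | Alpha | white | fish | coffee
  3   | teacher | Beta | blue | bird | juice
  4   | doctor | Gamma | red | dog | milk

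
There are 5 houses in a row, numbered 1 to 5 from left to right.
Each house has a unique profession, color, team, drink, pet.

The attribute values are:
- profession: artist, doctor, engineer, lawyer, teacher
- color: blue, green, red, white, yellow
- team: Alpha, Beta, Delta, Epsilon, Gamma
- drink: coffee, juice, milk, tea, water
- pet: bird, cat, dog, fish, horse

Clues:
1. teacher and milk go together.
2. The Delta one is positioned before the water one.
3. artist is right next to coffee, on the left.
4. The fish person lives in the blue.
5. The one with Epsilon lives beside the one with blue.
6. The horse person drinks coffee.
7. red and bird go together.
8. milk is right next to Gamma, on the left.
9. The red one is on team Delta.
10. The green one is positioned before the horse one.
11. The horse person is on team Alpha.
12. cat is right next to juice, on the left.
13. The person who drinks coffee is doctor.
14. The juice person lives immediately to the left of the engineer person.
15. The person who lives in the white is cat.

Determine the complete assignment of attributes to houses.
Solution:

House | Profession | Color | Team | Drink | Pet
-----------------------------------------------
  1   | teacher | white | Epsilon | milk | cat
  2   | lawyer | blue | Gamma | juice | fish
  3   | engineer | red | Delta | tea | bird
  4   | artist | green | Beta | water | dog
  5   | doctor | yellow | Alpha | coffee | horse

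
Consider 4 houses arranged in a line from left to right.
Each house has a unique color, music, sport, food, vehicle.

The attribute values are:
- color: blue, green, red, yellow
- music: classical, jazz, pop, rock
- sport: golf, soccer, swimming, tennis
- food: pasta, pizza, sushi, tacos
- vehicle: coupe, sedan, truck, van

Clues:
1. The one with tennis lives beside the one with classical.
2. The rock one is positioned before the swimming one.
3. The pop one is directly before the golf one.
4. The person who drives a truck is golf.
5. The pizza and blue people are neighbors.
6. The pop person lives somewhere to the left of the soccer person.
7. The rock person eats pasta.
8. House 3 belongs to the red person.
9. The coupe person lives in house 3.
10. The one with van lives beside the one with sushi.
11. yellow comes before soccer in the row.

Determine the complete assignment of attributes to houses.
Solution:

House | Color | Music | Sport | Food | Vehicle
----------------------------------------------
  1   | yellow | pop | tennis | pizza | van
  2   | blue | classical | golf | sushi | truck
  3   | red | rock | soccer | pasta | coupe
  4   | green | jazz | swimming | tacos | sedan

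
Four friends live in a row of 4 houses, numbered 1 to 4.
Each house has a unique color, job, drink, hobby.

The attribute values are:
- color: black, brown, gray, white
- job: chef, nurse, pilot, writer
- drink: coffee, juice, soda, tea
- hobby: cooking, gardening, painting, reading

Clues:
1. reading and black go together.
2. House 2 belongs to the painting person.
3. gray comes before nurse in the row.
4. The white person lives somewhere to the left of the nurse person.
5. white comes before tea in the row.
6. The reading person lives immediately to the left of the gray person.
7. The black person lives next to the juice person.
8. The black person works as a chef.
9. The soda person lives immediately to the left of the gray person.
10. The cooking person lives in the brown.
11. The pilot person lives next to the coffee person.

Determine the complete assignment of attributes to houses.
Solution:

House | Color | Job | Drink | Hobby
-----------------------------------
  1   | black | chef | soda | reading
  2   | gray | pilot | juice | painting
  3   | white | writer | coffee | gardening
  4   | brown | nurse | tea | cooking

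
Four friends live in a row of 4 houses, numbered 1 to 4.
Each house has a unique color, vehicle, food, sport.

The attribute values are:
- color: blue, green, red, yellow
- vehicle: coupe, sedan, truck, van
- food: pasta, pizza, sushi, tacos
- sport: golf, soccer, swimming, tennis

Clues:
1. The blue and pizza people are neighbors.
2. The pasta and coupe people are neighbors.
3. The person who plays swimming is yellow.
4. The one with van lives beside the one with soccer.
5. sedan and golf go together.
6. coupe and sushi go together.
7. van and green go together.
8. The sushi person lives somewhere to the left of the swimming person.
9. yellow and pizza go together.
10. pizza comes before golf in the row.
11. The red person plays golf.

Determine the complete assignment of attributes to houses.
Solution:

House | Color | Vehicle | Food | Sport
--------------------------------------
  1   | green | van | pasta | tennis
  2   | blue | coupe | sushi | soccer
  3   | yellow | truck | pizza | swimming
  4   | red | sedan | tacos | golf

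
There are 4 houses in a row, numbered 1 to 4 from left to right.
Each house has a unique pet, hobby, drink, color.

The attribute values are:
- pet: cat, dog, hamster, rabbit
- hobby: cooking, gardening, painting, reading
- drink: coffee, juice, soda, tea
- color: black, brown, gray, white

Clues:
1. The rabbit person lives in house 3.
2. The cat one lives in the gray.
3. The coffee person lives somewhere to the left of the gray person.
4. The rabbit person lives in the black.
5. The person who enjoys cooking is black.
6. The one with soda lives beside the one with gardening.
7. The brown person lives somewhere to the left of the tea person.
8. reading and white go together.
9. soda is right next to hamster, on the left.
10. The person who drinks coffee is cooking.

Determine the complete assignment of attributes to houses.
Solution:

House | Pet | Hobby | Drink | Color
-----------------------------------
  1   | dog | reading | soda | white
  2   | hamster | gardening | juice | brown
  3   | rabbit | cooking | coffee | black
  4   | cat | painting | tea | gray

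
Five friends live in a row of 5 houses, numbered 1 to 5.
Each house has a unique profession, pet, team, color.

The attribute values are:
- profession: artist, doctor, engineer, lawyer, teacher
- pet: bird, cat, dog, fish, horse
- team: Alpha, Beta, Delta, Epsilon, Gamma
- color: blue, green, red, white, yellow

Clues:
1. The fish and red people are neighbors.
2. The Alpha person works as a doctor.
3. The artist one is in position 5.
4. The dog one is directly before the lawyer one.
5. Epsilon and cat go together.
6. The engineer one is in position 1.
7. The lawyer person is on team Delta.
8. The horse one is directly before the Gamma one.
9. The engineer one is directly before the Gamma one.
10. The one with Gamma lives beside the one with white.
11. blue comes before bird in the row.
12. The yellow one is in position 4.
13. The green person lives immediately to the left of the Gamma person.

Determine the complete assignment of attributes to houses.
Solution:

House | Profession | Pet | Team | Color
---------------------------------------
  1   | engineer | horse | Beta | green
  2   | teacher | dog | Gamma | blue
  3   | lawyer | bird | Delta | white
  4   | doctor | fish | Alpha | yellow
  5   | artist | cat | Epsilon | red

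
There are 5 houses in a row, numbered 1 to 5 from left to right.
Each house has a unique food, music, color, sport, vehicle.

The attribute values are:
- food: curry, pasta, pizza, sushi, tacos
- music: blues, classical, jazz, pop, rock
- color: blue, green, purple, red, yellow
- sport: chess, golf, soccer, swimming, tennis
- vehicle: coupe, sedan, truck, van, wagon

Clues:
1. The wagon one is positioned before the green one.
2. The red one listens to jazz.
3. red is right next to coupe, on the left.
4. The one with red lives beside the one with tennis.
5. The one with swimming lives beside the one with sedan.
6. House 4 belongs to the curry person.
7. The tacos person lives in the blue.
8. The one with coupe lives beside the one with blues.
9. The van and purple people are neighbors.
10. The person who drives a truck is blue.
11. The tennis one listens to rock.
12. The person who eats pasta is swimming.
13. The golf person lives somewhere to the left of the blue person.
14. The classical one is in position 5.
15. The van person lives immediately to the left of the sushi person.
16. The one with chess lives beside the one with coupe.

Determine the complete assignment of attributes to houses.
Solution:

House | Food | Music | Color | Sport | Vehicle
----------------------------------------------
  1   | pizza | jazz | red | chess | van
  2   | sushi | rock | purple | tennis | coupe
  3   | pasta | blues | yellow | swimming | wagon
  4   | curry | pop | green | golf | sedan
  5   | tacos | classical | blue | soccer | truck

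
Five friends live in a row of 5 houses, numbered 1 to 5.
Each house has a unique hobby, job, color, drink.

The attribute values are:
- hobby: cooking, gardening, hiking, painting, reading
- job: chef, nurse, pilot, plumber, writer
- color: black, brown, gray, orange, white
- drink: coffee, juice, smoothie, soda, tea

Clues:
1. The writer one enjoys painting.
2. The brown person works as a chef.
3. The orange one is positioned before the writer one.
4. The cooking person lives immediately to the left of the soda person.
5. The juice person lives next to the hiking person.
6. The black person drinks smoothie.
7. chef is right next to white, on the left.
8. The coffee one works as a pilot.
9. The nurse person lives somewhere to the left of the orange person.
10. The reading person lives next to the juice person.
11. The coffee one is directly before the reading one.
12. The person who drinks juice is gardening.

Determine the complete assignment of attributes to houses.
Solution:

House | Hobby | Job | Color | Drink
-----------------------------------
  1   | cooking | pilot | gray | coffee
  2   | reading | chef | brown | soda
  3   | gardening | nurse | white | juice
  4   | hiking | plumber | orange | tea
  5   | painting | writer | black | smoothie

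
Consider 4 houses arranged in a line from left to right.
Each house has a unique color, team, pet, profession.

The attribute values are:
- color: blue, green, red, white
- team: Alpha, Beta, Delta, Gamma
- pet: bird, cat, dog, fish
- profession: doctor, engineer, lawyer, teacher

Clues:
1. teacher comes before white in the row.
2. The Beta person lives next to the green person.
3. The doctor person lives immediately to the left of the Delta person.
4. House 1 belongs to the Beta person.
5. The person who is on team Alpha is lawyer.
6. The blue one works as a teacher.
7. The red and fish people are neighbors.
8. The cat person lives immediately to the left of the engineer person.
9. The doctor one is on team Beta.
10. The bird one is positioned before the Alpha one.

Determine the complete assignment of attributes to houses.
Solution:

House | Color | Team | Pet | Profession
---------------------------------------
  1   | red | Beta | cat | doctor
  2   | green | Delta | fish | engineer
  3   | blue | Gamma | bird | teacher
  4   | white | Alpha | dog | lawyer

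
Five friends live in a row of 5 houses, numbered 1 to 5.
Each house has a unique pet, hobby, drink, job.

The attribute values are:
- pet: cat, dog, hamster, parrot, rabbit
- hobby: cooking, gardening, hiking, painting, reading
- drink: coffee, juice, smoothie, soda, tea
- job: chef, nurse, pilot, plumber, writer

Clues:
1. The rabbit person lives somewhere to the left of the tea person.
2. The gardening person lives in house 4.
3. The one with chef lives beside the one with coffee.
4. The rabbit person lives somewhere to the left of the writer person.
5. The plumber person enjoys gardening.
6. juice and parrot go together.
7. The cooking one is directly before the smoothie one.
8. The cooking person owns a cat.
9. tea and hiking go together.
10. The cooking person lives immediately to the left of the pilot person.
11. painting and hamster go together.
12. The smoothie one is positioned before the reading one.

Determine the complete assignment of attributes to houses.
Solution:

House | Pet | Hobby | Drink | Job
---------------------------------
  1   | cat | cooking | soda | nurse
  2   | hamster | painting | smoothie | pilot
  3   | parrot | reading | juice | chef
  4   | rabbit | gardening | coffee | plumber
  5   | dog | hiking | tea | writer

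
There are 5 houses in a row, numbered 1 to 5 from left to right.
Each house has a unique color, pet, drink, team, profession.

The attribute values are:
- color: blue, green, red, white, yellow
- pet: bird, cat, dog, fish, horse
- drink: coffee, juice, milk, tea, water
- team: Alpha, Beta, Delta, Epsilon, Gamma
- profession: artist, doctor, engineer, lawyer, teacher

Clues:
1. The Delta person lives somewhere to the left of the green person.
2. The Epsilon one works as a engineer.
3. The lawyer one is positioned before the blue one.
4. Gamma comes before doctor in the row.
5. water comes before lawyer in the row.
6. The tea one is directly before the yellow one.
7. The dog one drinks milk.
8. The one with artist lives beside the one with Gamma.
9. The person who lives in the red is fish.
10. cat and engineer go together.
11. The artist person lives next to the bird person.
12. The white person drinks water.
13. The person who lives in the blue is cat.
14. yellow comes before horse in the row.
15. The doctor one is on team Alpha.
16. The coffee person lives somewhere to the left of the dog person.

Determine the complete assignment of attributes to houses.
Solution:

House | Color | Pet | Drink | Team | Profession
-----------------------------------------------
  1   | red | fish | tea | Delta | artist
  2   | yellow | bird | coffee | Gamma | teacher
  3   | white | horse | water | Alpha | doctor
  4   | green | dog | milk | Beta | lawyer
  5   | blue | cat | juice | Epsilon | engineer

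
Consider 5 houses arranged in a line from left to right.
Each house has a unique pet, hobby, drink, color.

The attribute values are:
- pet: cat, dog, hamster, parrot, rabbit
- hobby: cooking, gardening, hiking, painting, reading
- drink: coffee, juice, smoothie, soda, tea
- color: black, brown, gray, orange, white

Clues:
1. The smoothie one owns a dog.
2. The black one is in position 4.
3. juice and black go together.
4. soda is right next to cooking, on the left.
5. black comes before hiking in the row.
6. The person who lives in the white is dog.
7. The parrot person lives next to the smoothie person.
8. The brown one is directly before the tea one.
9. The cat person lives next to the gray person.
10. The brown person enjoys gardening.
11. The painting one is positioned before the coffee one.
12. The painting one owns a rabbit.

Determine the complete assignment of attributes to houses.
Solution:

House | Pet | Hobby | Drink | Color
-----------------------------------
  1   | cat | gardening | soda | brown
  2   | parrot | cooking | tea | gray
  3   | dog | reading | smoothie | white
  4   | rabbit | painting | juice | black
  5   | hamster | hiking | coffee | orange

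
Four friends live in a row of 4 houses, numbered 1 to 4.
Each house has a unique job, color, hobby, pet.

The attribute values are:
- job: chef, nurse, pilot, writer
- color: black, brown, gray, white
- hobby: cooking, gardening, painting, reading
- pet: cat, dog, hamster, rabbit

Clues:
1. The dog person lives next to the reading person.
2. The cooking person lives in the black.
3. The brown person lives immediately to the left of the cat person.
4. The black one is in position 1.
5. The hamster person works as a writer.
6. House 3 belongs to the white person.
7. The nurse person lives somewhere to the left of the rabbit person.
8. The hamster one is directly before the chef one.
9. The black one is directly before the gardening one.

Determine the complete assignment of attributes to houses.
Solution:

House | Job | Color | Hobby | Pet
---------------------------------
  1   | writer | black | cooking | hamster
  2   | chef | brown | gardening | dog
  3   | nurse | white | reading | cat
  4   | pilot | gray | painting | rabbit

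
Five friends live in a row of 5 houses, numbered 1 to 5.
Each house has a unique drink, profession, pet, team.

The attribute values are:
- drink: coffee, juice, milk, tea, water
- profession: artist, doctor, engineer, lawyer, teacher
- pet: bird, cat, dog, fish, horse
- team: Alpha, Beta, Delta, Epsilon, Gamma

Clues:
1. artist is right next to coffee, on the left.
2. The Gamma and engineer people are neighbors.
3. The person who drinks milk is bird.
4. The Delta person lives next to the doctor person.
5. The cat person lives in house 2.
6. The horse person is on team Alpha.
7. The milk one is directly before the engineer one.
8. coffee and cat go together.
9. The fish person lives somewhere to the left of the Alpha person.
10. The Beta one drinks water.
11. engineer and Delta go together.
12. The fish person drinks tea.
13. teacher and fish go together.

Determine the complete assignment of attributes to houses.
Solution:

House | Drink | Profession | Pet | Team
---------------------------------------
  1   | milk | artist | bird | Gamma
  2   | coffee | engineer | cat | Delta
  3   | water | doctor | dog | Beta
  4   | tea | teacher | fish | Epsilon
  5   | juice | lawyer | horse | Alpha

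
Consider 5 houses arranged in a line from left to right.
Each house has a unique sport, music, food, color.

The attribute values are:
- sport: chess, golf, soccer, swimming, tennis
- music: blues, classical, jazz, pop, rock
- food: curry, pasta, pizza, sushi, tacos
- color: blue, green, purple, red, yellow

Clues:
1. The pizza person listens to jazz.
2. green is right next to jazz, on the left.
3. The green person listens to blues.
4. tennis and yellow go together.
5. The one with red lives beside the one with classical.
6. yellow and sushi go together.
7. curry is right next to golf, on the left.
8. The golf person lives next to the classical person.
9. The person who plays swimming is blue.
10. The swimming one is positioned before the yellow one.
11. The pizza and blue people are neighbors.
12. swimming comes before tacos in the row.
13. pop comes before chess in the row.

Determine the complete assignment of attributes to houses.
Solution:

House | Sport | Music | Food | Color
------------------------------------
  1   | soccer | blues | curry | green
  2   | golf | jazz | pizza | red
  3   | swimming | classical | pasta | blue
  4   | tennis | pop | sushi | yellow
  5   | chess | rock | tacos | purple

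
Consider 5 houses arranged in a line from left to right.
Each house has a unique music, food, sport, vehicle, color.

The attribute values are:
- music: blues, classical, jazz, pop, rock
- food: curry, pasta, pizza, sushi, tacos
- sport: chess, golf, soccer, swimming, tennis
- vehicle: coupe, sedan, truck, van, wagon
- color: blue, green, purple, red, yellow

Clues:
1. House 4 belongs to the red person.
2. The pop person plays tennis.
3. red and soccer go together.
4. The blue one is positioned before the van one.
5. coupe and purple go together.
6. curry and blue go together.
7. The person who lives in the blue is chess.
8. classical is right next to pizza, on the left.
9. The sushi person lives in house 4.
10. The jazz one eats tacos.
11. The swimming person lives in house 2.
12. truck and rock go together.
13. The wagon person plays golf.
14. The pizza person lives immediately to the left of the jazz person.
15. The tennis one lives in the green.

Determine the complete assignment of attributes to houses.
Solution:

House | Music | Food | Sport | Vehicle | Color
----------------------------------------------
  1   | classical | curry | chess | sedan | blue
  2   | blues | pizza | swimming | coupe | purple
  3   | jazz | tacos | golf | wagon | yellow
  4   | rock | sushi | soccer | truck | red
  5   | pop | pasta | tennis | van | green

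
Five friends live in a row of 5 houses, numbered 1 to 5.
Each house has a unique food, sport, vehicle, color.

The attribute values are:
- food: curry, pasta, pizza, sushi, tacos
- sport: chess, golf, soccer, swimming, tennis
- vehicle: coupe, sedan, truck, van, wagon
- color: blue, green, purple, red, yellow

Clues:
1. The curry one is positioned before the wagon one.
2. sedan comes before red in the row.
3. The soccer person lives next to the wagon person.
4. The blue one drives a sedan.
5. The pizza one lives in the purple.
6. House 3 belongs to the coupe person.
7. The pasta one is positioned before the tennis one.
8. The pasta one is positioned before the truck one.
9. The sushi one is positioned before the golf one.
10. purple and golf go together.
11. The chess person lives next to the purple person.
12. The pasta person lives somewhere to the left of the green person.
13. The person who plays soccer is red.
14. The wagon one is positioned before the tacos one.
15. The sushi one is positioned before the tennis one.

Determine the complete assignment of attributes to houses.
Solution:

House | Food | Sport | Vehicle | Color
--------------------------------------
  1   | sushi | chess | sedan | blue
  2   | pizza | golf | van | purple
  3   | curry | soccer | coupe | red
  4   | pasta | swimming | wagon | yellow
  5   | tacos | tennis | truck | green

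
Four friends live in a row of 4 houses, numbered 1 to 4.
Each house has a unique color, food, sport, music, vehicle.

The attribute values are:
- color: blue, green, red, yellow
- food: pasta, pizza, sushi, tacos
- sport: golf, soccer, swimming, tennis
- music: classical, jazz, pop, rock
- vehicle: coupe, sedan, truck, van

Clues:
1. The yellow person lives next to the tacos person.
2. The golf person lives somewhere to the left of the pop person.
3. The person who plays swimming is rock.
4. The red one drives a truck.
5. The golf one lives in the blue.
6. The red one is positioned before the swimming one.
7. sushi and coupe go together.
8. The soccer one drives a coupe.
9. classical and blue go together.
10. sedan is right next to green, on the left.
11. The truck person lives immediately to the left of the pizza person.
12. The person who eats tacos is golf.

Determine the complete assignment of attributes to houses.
Solution:

House | Color | Food | Sport | Music | Vehicle
----------------------------------------------
  1   | red | pasta | tennis | jazz | truck
  2   | yellow | pizza | swimming | rock | van
  3   | blue | tacos | golf | classical | sedan
  4   | green | sushi | soccer | pop | coupe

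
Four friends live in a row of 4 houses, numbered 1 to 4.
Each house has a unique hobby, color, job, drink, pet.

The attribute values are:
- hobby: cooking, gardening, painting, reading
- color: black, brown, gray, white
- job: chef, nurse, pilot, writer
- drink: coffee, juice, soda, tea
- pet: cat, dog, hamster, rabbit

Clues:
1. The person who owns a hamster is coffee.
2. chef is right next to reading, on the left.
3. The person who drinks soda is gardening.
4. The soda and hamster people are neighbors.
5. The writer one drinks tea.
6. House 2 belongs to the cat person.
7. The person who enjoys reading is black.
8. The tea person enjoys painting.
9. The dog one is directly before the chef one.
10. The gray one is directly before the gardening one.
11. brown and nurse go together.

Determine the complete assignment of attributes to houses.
Solution:

House | Hobby | Color | Job | Drink | Pet
-----------------------------------------
  1   | painting | gray | writer | tea | dog
  2   | gardening | white | chef | soda | cat
  3   | reading | black | pilot | coffee | hamster
  4   | cooking | brown | nurse | juice | rabbit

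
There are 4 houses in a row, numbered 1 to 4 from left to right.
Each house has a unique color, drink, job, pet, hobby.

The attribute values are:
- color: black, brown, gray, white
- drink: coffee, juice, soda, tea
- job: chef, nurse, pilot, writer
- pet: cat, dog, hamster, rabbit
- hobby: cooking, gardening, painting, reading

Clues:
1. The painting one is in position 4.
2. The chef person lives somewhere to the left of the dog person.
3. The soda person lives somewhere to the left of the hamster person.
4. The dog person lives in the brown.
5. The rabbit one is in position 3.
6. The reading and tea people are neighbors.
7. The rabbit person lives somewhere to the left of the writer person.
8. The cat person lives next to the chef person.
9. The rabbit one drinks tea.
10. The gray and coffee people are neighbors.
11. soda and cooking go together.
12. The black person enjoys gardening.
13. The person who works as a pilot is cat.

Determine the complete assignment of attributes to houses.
Solution:

House | Color | Drink | Job | Pet | Hobby
-----------------------------------------
  1   | gray | soda | pilot | cat | cooking
  2   | white | coffee | chef | hamster | reading
  3   | black | tea | nurse | rabbit | gardening
  4   | brown | juice | writer | dog | painting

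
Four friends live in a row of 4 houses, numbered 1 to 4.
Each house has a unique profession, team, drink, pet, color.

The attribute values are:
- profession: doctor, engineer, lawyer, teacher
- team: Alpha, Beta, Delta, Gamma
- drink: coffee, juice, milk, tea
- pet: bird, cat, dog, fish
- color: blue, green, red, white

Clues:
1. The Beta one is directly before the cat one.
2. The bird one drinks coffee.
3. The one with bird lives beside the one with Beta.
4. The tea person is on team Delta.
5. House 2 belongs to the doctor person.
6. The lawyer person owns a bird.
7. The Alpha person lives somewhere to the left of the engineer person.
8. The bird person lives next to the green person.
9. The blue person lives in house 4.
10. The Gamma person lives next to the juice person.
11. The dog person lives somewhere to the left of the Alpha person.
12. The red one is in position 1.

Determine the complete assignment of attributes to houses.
Solution:

House | Profession | Team | Drink | Pet | Color
-----------------------------------------------
  1   | lawyer | Gamma | coffee | bird | red
  2   | doctor | Beta | juice | dog | green
  3   | teacher | Alpha | milk | cat | white
  4   | engineer | Delta | tea | fish | blue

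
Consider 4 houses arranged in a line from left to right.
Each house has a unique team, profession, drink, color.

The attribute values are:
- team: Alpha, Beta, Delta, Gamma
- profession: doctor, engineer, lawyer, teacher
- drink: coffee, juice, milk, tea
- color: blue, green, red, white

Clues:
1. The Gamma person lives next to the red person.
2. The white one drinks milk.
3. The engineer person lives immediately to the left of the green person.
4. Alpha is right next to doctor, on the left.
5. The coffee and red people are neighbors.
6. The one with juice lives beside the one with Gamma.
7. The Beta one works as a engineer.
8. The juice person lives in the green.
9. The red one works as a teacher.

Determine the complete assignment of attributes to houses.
Solution:

House | Team | Profession | Drink | Color
-----------------------------------------
  1   | Beta | engineer | milk | white
  2   | Alpha | lawyer | juice | green
  3   | Gamma | doctor | coffee | blue
  4   | Delta | teacher | tea | red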